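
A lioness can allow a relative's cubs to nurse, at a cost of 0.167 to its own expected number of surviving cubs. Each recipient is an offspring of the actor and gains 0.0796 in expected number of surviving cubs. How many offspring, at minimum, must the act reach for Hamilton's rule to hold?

5

r to an offspring = 0.5 (one parent–offspring link: r = (1/2)^1 = 1/2).
Hamilton's rule: n·r·B > C  ⇒  n > C/(r·B) = 0.167/(0.5·0.0796) = 4.196.
The smallest integer exceeding 4.196 is 5.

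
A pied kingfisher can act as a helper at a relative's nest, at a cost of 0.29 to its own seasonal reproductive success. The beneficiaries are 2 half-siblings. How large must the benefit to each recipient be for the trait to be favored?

0.58

r to a half-sibling = 1/4 (half-sibs share one parent — one path of length 2: r = (1/2)^2 = 1/4).
Hamilton's rule with n recipients of equal r: n·r·B > C, so B > C/(n·r) = 0.29/(2·0.25) = 0.58.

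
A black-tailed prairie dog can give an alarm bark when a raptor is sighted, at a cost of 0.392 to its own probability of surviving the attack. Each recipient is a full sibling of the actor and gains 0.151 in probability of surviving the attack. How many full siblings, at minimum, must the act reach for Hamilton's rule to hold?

6

r to a full sibling = 1/2 (full sibs share both parents — two paths of length 2: r = 2·(1/2)^2 = 1/2).
Hamilton's rule: n·r·B > C  ⇒  n > C/(r·B) = 0.392/(0.5·0.151) = 5.192.
The smallest integer exceeding 5.192 is 6.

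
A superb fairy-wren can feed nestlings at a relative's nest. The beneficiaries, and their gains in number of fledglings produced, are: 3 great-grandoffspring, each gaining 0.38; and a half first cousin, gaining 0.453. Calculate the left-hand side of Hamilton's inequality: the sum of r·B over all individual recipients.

0.1708125

r to a great-grandoffspring = 0.125 (three parent–offspring links: r = (1/2)^3 = 1/8).
r to a half first cousin = 0.0625 (half first cousins share one grandparent — one path of length 4: r = (1/2)^4 = 1/16).
Summing one r·B term per recipient: 3·0.125·0.38 + 1·0.0625·0.453 = 0.1708125.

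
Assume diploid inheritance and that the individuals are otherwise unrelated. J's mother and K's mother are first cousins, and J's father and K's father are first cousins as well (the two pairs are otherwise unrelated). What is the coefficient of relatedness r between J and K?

0.0625

With two independent routes of shared ancestry, r is the sum of the two contributions.
J and K are related in two ways: second cousins through their mothers (r = 1/32) and second cousins through their fathers (r = 1/32).
r = 1/32 + 1/32 = 0.0625.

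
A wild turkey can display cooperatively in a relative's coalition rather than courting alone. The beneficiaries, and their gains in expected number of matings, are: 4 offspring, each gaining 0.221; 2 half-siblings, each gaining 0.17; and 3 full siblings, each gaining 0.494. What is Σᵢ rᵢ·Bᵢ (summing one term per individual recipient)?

r to an offspring = 0.5 (one parent–offspring link: r = (1/2)^1 = 1/2).
r to a half-sibling = 0.25 (half-sibs share one parent — one path of length 2: r = (1/2)^2 = 1/4).
r to a full sibling = 0.5 (full sibs share both parents — two paths of length 2: r = 2·(1/2)^2 = 1/2).
Summing one r·B term per recipient: 4·0.5·0.221 + 2·0.25·0.17 + 3·0.5·0.494 = 1.268.

1.268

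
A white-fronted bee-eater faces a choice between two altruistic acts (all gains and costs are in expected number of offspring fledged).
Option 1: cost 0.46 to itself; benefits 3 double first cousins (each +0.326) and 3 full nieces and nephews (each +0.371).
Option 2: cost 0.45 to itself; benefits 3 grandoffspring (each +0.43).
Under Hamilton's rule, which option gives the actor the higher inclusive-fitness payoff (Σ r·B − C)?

Option 1

Option 1: r to a double first cousin = 0.25.
Option 1: r to a full niece or nephew = 0.25.
Option 1: Σ r·B − C = (3·0.25·0.326 + 3·0.25·0.371) − 0.46 = 0.06275.
Option 2: r to a grandoffspring = 0.25.
Option 2: Σ r·B − C = (3·0.25·0.43) − 0.45 = -0.1275.
Option 1 has the higher net inclusive-fitness payoff.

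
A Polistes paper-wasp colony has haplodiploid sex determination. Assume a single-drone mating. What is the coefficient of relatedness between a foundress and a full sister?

0.75

Haplodiploid full sisters inherit their father's entire haploid genome identically (contributing 1/2) and on average half of their mother's contribution (1/2 · 1/2 = 1/4); r = 1/2 + 1/4 = 3/4.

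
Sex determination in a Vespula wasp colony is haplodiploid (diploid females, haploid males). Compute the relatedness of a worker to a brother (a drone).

Her haploid brother carries none of their father's genes and a random half of their mother's genome; that half matches the maternal half of her own genome with probability 1/2: r = 1/2 · 1/2 = 1/4.

0.25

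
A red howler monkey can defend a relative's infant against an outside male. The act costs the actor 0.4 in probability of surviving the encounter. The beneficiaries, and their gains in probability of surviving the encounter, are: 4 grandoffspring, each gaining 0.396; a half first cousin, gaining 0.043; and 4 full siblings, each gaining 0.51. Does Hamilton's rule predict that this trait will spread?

Yes

Hamilton's rule: the trait is favored when the sum of r·B over every recipient exceeds the actor's cost C.
r to a grandoffspring = 1/4 (two parent–offspring links: r = (1/2)^2 = 1/4).
r to a half first cousin = 1/16 (half first cousins share one grandparent — one path of length 4: r = (1/2)^4 = 1/16).
r to a full sibling = 0.5 (full sibs share both parents — two paths of length 2: r = 2·(1/2)^2 = 1/2).
Summing one r·B term per recipient: 4·0.25·0.396 + 1·0.0625·0.043 + 4·0.5·0.51 = 1.4186875.
1.4186875 > 0.4: the indirect benefit exceeds the cost.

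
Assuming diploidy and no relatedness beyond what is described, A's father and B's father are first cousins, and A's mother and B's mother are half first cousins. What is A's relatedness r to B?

0.046875

With two independent routes of shared ancestry, r is the sum of the two contributions.
A and B are related in two ways: second cousins through their fathers (r = 1/32) and half second cousins through their mothers (r = 1/64).
r = 1/32 + 1/64 = 0.046875.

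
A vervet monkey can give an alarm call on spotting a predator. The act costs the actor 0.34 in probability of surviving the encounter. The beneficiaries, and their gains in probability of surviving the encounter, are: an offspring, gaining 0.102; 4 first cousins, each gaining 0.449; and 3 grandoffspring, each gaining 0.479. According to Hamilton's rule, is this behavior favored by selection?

Hamilton's rule: the trait is favored when the sum of r·B over every recipient exceeds the actor's cost C.
r to an offspring = 1/2 (one parent–offspring link: r = (1/2)^1 = 1/2).
r to a first cousin = 0.125 (first cousins share one grandparent pair — two paths of length 4: r = 2·(1/2)^4 = 1/8).
r to a grandoffspring = 0.25 (two parent–offspring links: r = (1/2)^2 = 1/4).
Summing one r·B term per recipient: 1·0.5·0.102 + 4·0.125·0.449 + 3·0.25·0.479 = 0.63475.
0.63475 > 0.34: the indirect benefit exceeds the cost.

Yes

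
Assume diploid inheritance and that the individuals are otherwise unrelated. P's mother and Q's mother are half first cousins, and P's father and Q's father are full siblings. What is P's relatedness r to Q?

0.140625

Independent pedigree routes through distinct common ancestors add.
P and Q are related in two ways: half second cousins through their mothers (r = 1/64) and first cousins through their fathers (r = 1/8).
r = 1/64 + 1/8 = 0.140625.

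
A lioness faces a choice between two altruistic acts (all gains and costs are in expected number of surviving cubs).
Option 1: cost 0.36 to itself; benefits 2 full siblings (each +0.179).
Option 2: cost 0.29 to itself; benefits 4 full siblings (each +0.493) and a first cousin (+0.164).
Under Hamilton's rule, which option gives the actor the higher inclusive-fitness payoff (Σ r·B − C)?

Option 2

Option 1: r to a full sibling = 0.5.
Option 1: Σ r·B − C = (2·0.5·0.179) − 0.36 = -0.181.
Option 2: r to a full sibling = 0.5.
Option 2: r to a first cousin = 0.125.
Option 2: Σ r·B − C = (4·0.5·0.493 + 1·0.125·0.164) − 0.29 = 0.7165.
Option 2 has the higher net inclusive-fitness payoff.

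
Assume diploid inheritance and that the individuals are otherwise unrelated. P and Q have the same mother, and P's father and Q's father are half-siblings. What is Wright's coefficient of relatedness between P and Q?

0.3125

With two independent routes of shared ancestry, r is the sum of the two contributions.
P and Q are related in two ways: half-sibs through their shared mother (r = 1/4) and half first cousins through their fathers (r = 1/16).
r = 1/4 + 1/16 = 0.3125.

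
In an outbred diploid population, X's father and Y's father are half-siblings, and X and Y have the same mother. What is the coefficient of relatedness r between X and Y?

Wright's path rule: contributions from independent ancestry routes add.
X and Y are related in two ways: half first cousins through their fathers (r = 1/16) and half-sibs through their shared mother (r = 1/4).
r = 1/16 + 1/4 = 5/16 = 0.3125.

0.3125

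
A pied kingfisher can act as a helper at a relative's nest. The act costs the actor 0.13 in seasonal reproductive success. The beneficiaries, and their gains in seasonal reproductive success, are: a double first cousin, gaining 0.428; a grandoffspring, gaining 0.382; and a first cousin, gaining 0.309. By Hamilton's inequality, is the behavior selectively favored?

Yes

Hamilton's rule: the trait is favored when the sum of r·B over every recipient exceeds the actor's cost C.
r to a double first cousin = 1/4 (double first cousins share both grandparent pairs — four paths of length 4: r = 4·(1/2)^4 = 1/4).
r to a grandoffspring = 1/4 (two parent–offspring links: r = (1/2)^2 = 1/4).
r to a first cousin = 1/8 (first cousins share one grandparent pair — two paths of length 4: r = 2·(1/2)^4 = 1/8).
Summing one r·B term per recipient: 1·0.25·0.428 + 1·0.25·0.382 + 1·0.125·0.309 = 0.241125.
0.241125 > 0.13: the indirect benefit exceeds the cost.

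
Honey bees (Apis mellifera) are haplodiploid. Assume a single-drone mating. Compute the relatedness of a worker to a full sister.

Haplodiploid full sisters inherit their father's entire haploid genome identically (contributing 1/2) and on average half of their mother's contribution (1/2 · 1/2 = 1/4); r = 1/2 + 1/4 = 3/4.

0.75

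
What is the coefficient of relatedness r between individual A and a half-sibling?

0.25

Each parent–offspring link contributes a factor of 1/2, and independent paths through distinct common ancestors add.
Half-sibs share one parent — one path of length 2: r = (1/2)^2 = 1/4.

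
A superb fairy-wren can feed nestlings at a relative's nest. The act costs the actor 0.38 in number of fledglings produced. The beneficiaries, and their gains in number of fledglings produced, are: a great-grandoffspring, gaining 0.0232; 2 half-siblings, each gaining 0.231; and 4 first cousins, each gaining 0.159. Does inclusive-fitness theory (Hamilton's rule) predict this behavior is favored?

No

Hamilton's rule: the trait is favored when the sum of r·B over every recipient exceeds the actor's cost C.
r to a great-grandoffspring = 0.125 (three parent–offspring links: r = (1/2)^3 = 1/8).
r to a half-sibling = 0.25 (half-sibs share one parent — one path of length 2: r = (1/2)^2 = 1/4).
r to a first cousin = 0.125 (first cousins share one grandparent pair — two paths of length 4: r = 2·(1/2)^4 = 1/8).
Summing one r·B term per recipient: 1·0.125·0.0232 + 2·0.25·0.231 + 4·0.125·0.159 = 0.1979.
0.1979 < 0.38: the indirect benefit is less than the cost.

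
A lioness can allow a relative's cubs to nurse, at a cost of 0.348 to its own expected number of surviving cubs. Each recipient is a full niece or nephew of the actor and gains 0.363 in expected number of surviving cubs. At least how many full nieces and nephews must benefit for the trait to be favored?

r to a full niece or nephew = 0.25 (full aunt/uncle↔niece/nephew: two paths of length 3 through the shared grandparent pair: r = 2·(1/2)^3 = 1/4).
Hamilton's rule: n·r·B > C  ⇒  n > C/(r·B) = 0.348/(0.25·0.363) = 3.835.
The smallest integer exceeding 3.835 is 4.

4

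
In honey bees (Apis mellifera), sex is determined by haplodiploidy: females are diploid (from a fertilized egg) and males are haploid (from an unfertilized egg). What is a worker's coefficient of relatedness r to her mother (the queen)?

0.5

One meiotic link between diploid queen and diploid daughter: r = 1/2.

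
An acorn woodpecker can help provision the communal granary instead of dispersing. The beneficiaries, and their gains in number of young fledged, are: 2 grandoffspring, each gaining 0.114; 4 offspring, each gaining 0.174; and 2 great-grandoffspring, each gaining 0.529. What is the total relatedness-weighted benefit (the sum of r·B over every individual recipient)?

r to a grandoffspring = 1/4 (two parent–offspring links: r = (1/2)^2 = 1/4).
r to an offspring = 1/2 (one parent–offspring link: r = (1/2)^1 = 1/2).
r to a great-grandoffspring = 1/8 (three parent–offspring links: r = (1/2)^3 = 1/8).
Summing one r·B term per recipient: 2·0.25·0.114 + 4·0.5·0.174 + 2·0.125·0.529 = 0.53725.

0.53725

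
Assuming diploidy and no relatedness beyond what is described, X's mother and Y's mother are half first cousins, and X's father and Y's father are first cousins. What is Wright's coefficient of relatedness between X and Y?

Independent pedigree routes through distinct common ancestors add.
X and Y are related in two ways: half second cousins through their mothers (r = 1/64) and second cousins through their fathers (r = 1/32).
r = 1/64 + 1/32 = 3/64 = 0.046875.

0.046875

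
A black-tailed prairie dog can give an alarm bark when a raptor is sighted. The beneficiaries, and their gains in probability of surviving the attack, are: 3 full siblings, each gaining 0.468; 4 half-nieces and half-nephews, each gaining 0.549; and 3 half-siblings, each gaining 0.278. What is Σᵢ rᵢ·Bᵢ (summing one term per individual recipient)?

1.185

r to a full sibling = 1/2 (full sibs share both parents — two paths of length 2: r = 2·(1/2)^2 = 1/2).
r to a half-niece or half-nephew = 0.125 (half-aunt/uncle↔niece/nephew: one path of length 3: r = (1/2)^3 = 1/8).
r to a half-sibling = 0.25 (half-sibs share one parent — one path of length 2: r = (1/2)^2 = 1/4).
Summing one r·B term per recipient: 3·0.5·0.468 + 4·0.125·0.549 + 3·0.25·0.278 = 1.185.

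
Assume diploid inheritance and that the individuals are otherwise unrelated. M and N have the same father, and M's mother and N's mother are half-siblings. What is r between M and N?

Independent pedigree routes through distinct common ancestors add.
M and N are related in two ways: half-sibs through their shared father (r = 1/4) and half first cousins through their mothers (r = 1/16).
r = 1/4 + 1/16 = 5/16 = 0.3125.

0.3125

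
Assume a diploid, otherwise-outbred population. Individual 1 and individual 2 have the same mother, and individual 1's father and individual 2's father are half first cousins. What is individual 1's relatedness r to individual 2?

0.265625

With two independent routes of shared ancestry, r is the sum of the two contributions.
Individual 1 and individual 2 are related in two ways: half-sibs through their shared mother (r = 1/4) and half second cousins through their fathers (r = 1/64).
r = 1/4 + 1/64 = 17/64 = 0.265625.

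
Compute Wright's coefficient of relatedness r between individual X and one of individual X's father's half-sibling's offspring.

Each parent–offspring link contributes a factor of 1/2, and independent paths through distinct common ancestors add.
Half first cousins share one grandparent — one path of length 4: r = (1/2)^4 = 1/16.

0.0625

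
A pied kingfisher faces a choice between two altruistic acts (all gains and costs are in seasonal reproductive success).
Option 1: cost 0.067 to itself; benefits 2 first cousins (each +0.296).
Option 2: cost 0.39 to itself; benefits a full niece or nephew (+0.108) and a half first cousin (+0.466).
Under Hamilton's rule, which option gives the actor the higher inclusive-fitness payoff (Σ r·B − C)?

Option 1: r to a first cousin = 0.125.
Option 1: Σ r·B − C = (2·0.125·0.296) − 0.067 = 0.007.
Option 2: r to a full niece or nephew = 0.25.
Option 2: r to a half first cousin = 0.0625.
Option 2: Σ r·B − C = (1·0.25·0.108 + 1·0.0625·0.466) − 0.39 = -0.333875.
Option 1 has the higher net inclusive-fitness payoff.

Option 1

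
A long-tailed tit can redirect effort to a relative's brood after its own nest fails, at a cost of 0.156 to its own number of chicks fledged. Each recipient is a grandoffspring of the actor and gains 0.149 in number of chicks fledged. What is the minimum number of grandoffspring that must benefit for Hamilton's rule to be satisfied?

5

r to a grandoffspring = 0.25 (two parent–offspring links: r = (1/2)^2 = 1/4).
Hamilton's rule: n·r·B > C  ⇒  n > C/(r·B) = 0.156/(0.25·0.149) = 4.188.
The smallest integer exceeding 4.188 is 5.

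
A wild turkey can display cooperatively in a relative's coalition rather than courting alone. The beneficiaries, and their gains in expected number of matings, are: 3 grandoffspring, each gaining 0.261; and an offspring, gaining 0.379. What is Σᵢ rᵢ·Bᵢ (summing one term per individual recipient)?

r to a grandoffspring = 0.25 (two parent–offspring links: r = (1/2)^2 = 1/4).
r to an offspring = 0.5 (one parent–offspring link: r = (1/2)^1 = 1/2).
Summing one r·B term per recipient: 3·0.25·0.261 + 1·0.5·0.379 = 0.38525.

0.38525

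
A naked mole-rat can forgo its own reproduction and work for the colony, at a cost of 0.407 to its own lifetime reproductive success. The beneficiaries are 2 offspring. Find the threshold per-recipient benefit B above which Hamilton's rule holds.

r to an offspring = 0.5 (one parent–offspring link: r = (1/2)^1 = 1/2).
Hamilton's rule with n recipients of equal r: n·r·B > C, so B > C/(n·r) = 0.407/(2·0.5) = 0.407.

0.407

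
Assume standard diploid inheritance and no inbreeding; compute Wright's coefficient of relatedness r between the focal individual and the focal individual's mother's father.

0.25

Each parent–offspring link contributes a factor of 1/2, and independent paths through distinct common ancestors add.
Two parent–offspring links: r = (1/2)^2 = 1/4.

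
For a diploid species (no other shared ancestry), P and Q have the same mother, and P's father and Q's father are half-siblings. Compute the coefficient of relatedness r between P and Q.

With two independent routes of shared ancestry, r is the sum of the two contributions.
P and Q are related in two ways: half-sibs through their shared mother (r = 1/4) and half first cousins through their fathers (r = 1/16).
r = 1/4 + 1/16 = 5/16 = 0.3125.

0.3125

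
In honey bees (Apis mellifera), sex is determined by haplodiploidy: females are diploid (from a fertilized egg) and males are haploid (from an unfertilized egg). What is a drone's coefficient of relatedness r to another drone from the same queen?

0.5

Haploid brothers each carry a random half of the queen's diploid genome, so on average they share half: r = 1/2.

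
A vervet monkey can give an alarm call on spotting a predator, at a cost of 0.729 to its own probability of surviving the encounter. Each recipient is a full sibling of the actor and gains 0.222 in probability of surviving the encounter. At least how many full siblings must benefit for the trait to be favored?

r to a full sibling = 0.5 (full sibs share both parents — two paths of length 2: r = 2·(1/2)^2 = 1/2).
Hamilton's rule: n·r·B > C  ⇒  n > C/(r·B) = 0.729/(0.5·0.222) = 6.568.
The smallest integer exceeding 6.568 is 7.

7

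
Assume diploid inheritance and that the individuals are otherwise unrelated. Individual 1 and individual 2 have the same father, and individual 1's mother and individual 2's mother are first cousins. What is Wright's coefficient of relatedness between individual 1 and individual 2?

0.28125

Independent pedigree routes through distinct common ancestors add.
Individual 1 and individual 2 are related in two ways: half-sibs through their shared father (r = 1/4) and second cousins through their mothers (r = 1/32).
r = 1/4 + 1/32 = 9/32 = 0.28125.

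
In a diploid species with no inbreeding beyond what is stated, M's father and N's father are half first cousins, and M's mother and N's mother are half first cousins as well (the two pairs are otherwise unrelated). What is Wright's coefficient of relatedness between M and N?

With two independent routes of shared ancestry, r is the sum of the two contributions.
M and N are related in two ways: half second cousins through their fathers (r = 1/64) and half second cousins through their mothers (r = 1/64).
r = 1/64 + 1/64 = 0.03125.

0.03125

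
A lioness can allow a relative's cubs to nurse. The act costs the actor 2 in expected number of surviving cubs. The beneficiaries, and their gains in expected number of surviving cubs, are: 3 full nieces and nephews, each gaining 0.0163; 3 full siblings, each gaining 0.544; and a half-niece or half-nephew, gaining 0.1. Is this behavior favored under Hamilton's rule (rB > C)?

Hamilton's rule: the trait is favored when the sum of r·B over every recipient exceeds the actor's cost C.
r to a full niece or nephew = 0.25 (full aunt/uncle↔niece/nephew: two paths of length 3 through the shared grandparent pair: r = 2·(1/2)^3 = 1/4).
r to a full sibling = 0.5 (full sibs share both parents — two paths of length 2: r = 2·(1/2)^2 = 1/2).
r to a half-niece or half-nephew = 0.125 (half-aunt/uncle↔niece/nephew: one path of length 3: r = (1/2)^3 = 1/8).
Summing one r·B term per recipient: 3·0.25·0.0163 + 3·0.5·0.544 + 1·0.125·0.1 = 0.840725.
0.840725 < 2: the indirect benefit is less than the cost.

No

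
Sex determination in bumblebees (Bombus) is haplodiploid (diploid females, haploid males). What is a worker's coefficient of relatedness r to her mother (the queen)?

One meiotic link between diploid queen and diploid daughter: r = 1/2.

0.5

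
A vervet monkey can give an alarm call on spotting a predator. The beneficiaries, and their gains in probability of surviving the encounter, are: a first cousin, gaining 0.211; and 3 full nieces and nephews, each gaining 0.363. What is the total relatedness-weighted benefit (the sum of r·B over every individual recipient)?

r to a first cousin = 0.125 (first cousins share one grandparent pair — two paths of length 4: r = 2·(1/2)^4 = 1/8).
r to a full niece or nephew = 0.25 (full aunt/uncle↔niece/nephew: two paths of length 3 through the shared grandparent pair: r = 2·(1/2)^3 = 1/4).
Summing one r·B term per recipient: 1·0.125·0.211 + 3·0.25·0.363 = 0.298625.

0.298625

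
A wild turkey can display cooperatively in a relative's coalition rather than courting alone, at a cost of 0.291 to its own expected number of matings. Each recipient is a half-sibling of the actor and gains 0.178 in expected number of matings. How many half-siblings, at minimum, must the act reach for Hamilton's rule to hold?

r to a half-sibling = 0.25 (half-sibs share one parent — one path of length 2: r = (1/2)^2 = 1/4).
Hamilton's rule: n·r·B > C  ⇒  n > C/(r·B) = 0.291/(0.25·0.178) = 6.539.
The smallest integer exceeding 6.539 is 7.

7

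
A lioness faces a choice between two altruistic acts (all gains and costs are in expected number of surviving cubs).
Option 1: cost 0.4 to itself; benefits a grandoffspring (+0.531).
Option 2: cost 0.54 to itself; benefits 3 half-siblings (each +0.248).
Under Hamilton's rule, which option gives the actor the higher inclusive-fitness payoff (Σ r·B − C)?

Option 1

Option 1: r to a grandoffspring = 0.25.
Option 1: Σ r·B − C = (1·0.25·0.531) − 0.4 = -0.26725.
Option 2: r to a half-sibling = 0.25.
Option 2: Σ r·B − C = (3·0.25·0.248) − 0.54 = -0.354.
Option 1 has the higher net inclusive-fitness payoff.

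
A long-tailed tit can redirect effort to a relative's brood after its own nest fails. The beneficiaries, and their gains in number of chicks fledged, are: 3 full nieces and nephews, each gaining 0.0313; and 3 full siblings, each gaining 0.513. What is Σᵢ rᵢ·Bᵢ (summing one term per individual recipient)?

0.792975

r to a full niece or nephew = 0.25 (full aunt/uncle↔niece/nephew: two paths of length 3 through the shared grandparent pair: r = 2·(1/2)^3 = 1/4).
r to a full sibling = 0.5 (full sibs share both parents — two paths of length 2: r = 2·(1/2)^2 = 1/2).
Summing one r·B term per recipient: 3·0.25·0.0313 + 3·0.5·0.513 = 0.792975.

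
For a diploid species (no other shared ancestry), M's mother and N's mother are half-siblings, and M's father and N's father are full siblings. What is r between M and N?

Relatedness sums over independent paths through distinct common ancestors.
M and N are related in two ways: half first cousins through their mothers (r = 1/16) and first cousins through their fathers (r = 1/8).
r = 1/16 + 1/8 = 3/16 = 0.1875.

0.1875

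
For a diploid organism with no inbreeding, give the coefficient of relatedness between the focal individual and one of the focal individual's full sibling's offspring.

0.25

Each parent–offspring link contributes a factor of 1/2, and independent paths through distinct common ancestors add.
Full aunt/uncle↔niece/nephew: two paths of length 3 through the shared grandparent pair: r = 2·(1/2)^3 = 1/4.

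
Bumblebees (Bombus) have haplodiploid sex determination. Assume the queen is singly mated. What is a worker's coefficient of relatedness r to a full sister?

Haplodiploid full sisters inherit their father's entire haploid genome identically (contributing 1/2) and on average half of their mother's contribution (1/2 · 1/2 = 1/4); r = 1/2 + 1/4 = 3/4.

0.75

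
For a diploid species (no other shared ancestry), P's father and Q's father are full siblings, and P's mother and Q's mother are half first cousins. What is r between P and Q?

0.140625

Wright's path rule: contributions from independent ancestry routes add.
P and Q are related in two ways: first cousins through their fathers (r = 1/8) and half second cousins through their mothers (r = 1/64).
r = 1/8 + 1/64 = 9/64 = 0.140625.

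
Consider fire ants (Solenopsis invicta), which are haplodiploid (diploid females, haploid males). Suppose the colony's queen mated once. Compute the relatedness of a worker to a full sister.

Haplodiploid full sisters inherit their father's entire haploid genome identically (contributing 1/2) and on average half of their mother's contribution (1/2 · 1/2 = 1/4); r = 1/2 + 1/4 = 3/4.

0.75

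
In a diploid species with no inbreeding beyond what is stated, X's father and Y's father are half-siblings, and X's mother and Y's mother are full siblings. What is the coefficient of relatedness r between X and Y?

With two independent routes of shared ancestry, r is the sum of the two contributions.
X and Y are related in two ways: half first cousins through their fathers (r = 1/16) and first cousins through their mothers (r = 1/8).
r = 1/16 + 1/8 = 3/16 = 0.1875.

0.1875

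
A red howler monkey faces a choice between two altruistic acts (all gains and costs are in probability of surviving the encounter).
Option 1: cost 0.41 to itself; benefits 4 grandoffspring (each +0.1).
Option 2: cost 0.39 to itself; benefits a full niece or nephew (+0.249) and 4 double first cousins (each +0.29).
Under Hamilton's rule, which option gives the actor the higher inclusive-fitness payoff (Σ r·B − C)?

Option 1: r to a grandoffspring = 0.25.
Option 1: Σ r·B − C = (4·0.25·0.1) − 0.41 = -0.31.
Option 2: r to a full niece or nephew = 0.25.
Option 2: r to a double first cousin = 0.25.
Option 2: Σ r·B − C = (1·0.25·0.249 + 4·0.25·0.29) − 0.39 = -0.03775.
Option 2 has the higher net inclusive-fitness payoff.

Option 2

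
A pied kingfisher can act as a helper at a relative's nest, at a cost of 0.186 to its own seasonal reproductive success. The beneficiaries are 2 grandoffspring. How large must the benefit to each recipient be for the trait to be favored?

0.372

r to a grandoffspring = 1/4 (two parent–offspring links: r = (1/2)^2 = 1/4).
Hamilton's rule with n recipients of equal r: n·r·B > C, so B > C/(n·r) = 0.186/(2·0.25) = 0.372.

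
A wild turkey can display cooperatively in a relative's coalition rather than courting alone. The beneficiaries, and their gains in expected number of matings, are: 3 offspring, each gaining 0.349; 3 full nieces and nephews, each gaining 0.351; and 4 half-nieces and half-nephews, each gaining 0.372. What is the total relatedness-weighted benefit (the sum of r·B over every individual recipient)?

r to an offspring = 0.5 (one parent–offspring link: r = (1/2)^1 = 1/2).
r to a full niece or nephew = 0.25 (full aunt/uncle↔niece/nephew: two paths of length 3 through the shared grandparent pair: r = 2·(1/2)^3 = 1/4).
r to a half-niece or half-nephew = 0.125 (half-aunt/uncle↔niece/nephew: one path of length 3: r = (1/2)^3 = 1/8).
Summing one r·B term per recipient: 3·0.5·0.349 + 3·0.25·0.351 + 4·0.125·0.372 = 0.97275.

0.97275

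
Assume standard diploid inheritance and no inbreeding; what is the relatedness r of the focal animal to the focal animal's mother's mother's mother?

Each parent–offspring link contributes a factor of 1/2, and independent paths through distinct common ancestors add.
Three parent–offspring links: r = (1/2)^3 = 1/8.

0.125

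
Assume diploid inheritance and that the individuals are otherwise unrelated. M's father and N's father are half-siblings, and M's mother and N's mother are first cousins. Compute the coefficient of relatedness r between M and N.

Wright's path rule: contributions from independent ancestry routes add.
M and N are related in two ways: half first cousins through their fathers (r = 1/16) and second cousins through their mothers (r = 1/32).
r = 1/16 + 1/32 = 0.09375.

0.09375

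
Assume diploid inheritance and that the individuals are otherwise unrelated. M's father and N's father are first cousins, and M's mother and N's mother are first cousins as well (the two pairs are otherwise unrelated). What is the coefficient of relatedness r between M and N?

Relatedness sums over independent paths through distinct common ancestors.
M and N are related in two ways: second cousins through their fathers (r = 1/32) and second cousins through their mothers (r = 1/32).
r = 1/32 + 1/32 = 1/16 = 0.0625.

0.0625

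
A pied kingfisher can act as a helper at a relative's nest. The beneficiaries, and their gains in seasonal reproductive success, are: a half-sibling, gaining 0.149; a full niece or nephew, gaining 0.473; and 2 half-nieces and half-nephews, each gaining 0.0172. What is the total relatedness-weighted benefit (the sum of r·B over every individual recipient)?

r to a half-sibling = 0.25 (half-sibs share one parent — one path of length 2: r = (1/2)^2 = 1/4).
r to a full niece or nephew = 1/4 (full aunt/uncle↔niece/nephew: two paths of length 3 through the shared grandparent pair: r = 2·(1/2)^3 = 1/4).
r to a half-niece or half-nephew = 0.125 (half-aunt/uncle↔niece/nephew: one path of length 3: r = (1/2)^3 = 1/8).
Summing one r·B term per recipient: 1·0.25·0.149 + 1·0.25·0.473 + 2·0.125·0.0172 = 0.1598.

0.1598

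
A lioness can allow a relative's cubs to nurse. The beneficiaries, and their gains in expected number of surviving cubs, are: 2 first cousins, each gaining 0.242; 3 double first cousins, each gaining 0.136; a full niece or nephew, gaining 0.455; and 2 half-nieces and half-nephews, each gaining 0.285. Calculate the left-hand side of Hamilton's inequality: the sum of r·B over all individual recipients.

r to a first cousin = 0.125 (first cousins share one grandparent pair — two paths of length 4: r = 2·(1/2)^4 = 1/8).
r to a double first cousin = 0.25 (double first cousins share both grandparent pairs — four paths of length 4: r = 4·(1/2)^4 = 1/4).
r to a full niece or nephew = 1/4 (full aunt/uncle↔niece/nephew: two paths of length 3 through the shared grandparent pair: r = 2·(1/2)^3 = 1/4).
r to a half-niece or half-nephew = 0.125 (half-aunt/uncle↔niece/nephew: one path of length 3: r = (1/2)^3 = 1/8).
Summing one r·B term per recipient: 2·0.125·0.242 + 3·0.25·0.136 + 1·0.25·0.455 + 2·0.125·0.285 = 0.3475.

0.3475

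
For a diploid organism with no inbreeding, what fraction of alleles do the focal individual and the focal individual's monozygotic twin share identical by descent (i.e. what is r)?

Each parent–offspring link contributes a factor of 1/2, and independent paths through distinct common ancestors add.
Monozygotic twins share every allele identical by descent: r = 1.

1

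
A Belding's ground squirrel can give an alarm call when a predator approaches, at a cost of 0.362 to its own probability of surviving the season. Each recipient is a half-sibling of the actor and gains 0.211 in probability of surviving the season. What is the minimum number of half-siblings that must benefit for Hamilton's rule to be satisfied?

r to a half-sibling = 1/4 (half-sibs share one parent — one path of length 2: r = (1/2)^2 = 1/4).
Hamilton's rule: n·r·B > C  ⇒  n > C/(r·B) = 0.362/(0.25·0.211) = 6.863.
The smallest integer exceeding 6.863 is 7.

7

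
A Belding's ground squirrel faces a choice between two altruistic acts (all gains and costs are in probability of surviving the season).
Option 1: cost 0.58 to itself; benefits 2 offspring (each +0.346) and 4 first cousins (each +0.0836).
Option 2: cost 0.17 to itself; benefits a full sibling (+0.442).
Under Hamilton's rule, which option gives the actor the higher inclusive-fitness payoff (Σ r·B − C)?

Option 2

Option 1: r to an offspring = 0.5.
Option 1: r to a first cousin = 0.125.
Option 1: Σ r·B − C = (2·0.5·0.346 + 4·0.125·0.0836) − 0.58 = -0.1922.
Option 2: r to a full sibling = 0.5.
Option 2: Σ r·B − C = (1·0.5·0.442) − 0.17 = 0.051.
Option 2 has the higher net inclusive-fitness payoff.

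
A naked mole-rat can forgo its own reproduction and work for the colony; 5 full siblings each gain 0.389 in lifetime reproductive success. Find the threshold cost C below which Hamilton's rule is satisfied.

0.9725

r to a full sibling = 0.5 (full sibs share both parents — two paths of length 2: r = 2·(1/2)^2 = 1/2).
Hamilton's rule: n·r·B > C, so the trait is favored while C < n·r·B = 5·0.5·0.389 = 0.9725.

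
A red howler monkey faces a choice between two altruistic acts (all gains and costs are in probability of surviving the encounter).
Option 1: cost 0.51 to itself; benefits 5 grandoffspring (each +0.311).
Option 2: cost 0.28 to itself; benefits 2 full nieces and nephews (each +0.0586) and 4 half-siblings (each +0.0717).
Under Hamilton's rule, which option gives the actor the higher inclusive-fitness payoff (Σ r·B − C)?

Option 1

Option 1: r to a grandoffspring = 0.25.
Option 1: Σ r·B − C = (5·0.25·0.311) − 0.51 = -0.12125.
Option 2: r to a full niece or nephew = 0.25.
Option 2: r to a half-sibling = 0.25.
Option 2: Σ r·B − C = (2·0.25·0.0586 + 4·0.25·0.0717) − 0.28 = -0.179.
Option 1 has the higher net inclusive-fitness payoff.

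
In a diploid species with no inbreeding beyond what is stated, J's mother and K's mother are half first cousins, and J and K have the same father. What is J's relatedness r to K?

Independent pedigree routes through distinct common ancestors add.
J and K are related in two ways: half second cousins through their mothers (r = 1/64) and half-sibs through their shared father (r = 1/4).
r = 1/64 + 1/4 = 17/64 = 0.265625.

0.265625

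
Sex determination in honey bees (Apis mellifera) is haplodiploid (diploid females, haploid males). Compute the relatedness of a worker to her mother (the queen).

0.5

One meiotic link between diploid queen and diploid daughter: r = 1/2.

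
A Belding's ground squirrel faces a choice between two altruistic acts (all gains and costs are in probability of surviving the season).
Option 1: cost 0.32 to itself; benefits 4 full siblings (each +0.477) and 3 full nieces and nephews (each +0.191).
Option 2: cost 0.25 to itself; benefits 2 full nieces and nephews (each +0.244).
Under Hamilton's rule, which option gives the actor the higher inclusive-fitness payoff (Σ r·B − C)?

Option 1: r to a full sibling = 0.5.
Option 1: r to a full niece or nephew = 0.25.
Option 1: Σ r·B − C = (4·0.5·0.477 + 3·0.25·0.191) − 0.32 = 0.77725.
Option 2: r to a full niece or nephew = 0.25.
Option 2: Σ r·B − C = (2·0.25·0.244) − 0.25 = -0.128.
Option 1 has the higher net inclusive-fitness payoff.

Option 1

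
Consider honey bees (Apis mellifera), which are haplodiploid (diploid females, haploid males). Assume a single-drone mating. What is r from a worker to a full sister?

Haplodiploid full sisters inherit their father's entire haploid genome identically (contributing 1/2) and on average half of their mother's contribution (1/2 · 1/2 = 1/4); r = 1/2 + 1/4 = 3/4.

0.75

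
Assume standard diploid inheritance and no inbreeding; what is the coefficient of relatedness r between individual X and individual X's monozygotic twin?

1

Each parent–offspring link contributes a factor of 1/2, and independent paths through distinct common ancestors add.
Monozygotic twins share every allele identical by descent: r = 1.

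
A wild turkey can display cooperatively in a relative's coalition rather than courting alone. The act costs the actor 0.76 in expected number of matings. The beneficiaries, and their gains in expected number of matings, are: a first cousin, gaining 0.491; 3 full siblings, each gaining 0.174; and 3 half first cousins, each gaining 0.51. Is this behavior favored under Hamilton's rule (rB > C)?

No

Hamilton's rule: the trait is favored when the sum of r·B over every recipient exceeds the actor's cost C.
r to a first cousin = 0.125 (first cousins share one grandparent pair — two paths of length 4: r = 2·(1/2)^4 = 1/8).
r to a full sibling = 1/2 (full sibs share both parents — two paths of length 2: r = 2·(1/2)^2 = 1/2).
r to a half first cousin = 0.0625 (half first cousins share one grandparent — one path of length 4: r = (1/2)^4 = 1/16).
Summing one r·B term per recipient: 1·0.125·0.491 + 3·0.5·0.174 + 3·0.0625·0.51 = 0.418.
0.418 < 0.76: the indirect benefit is less than the cost.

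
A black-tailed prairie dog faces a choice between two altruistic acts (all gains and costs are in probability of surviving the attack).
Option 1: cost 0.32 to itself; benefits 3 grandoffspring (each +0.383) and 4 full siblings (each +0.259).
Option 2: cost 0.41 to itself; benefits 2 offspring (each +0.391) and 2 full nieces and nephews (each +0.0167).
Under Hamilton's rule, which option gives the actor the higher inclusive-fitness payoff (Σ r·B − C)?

Option 1: r to a grandoffspring = 0.25.
Option 1: r to a full sibling = 0.5.
Option 1: Σ r·B − C = (3·0.25·0.383 + 4·0.5·0.259) − 0.32 = 0.48525.
Option 2: r to an offspring = 0.5.
Option 2: r to a full niece or nephew = 0.25.
Option 2: Σ r·B − C = (2·0.5·0.391 + 2·0.25·0.0167) − 0.41 = -0.01065.
Option 1 has the higher net inclusive-fitness payoff.

Option 1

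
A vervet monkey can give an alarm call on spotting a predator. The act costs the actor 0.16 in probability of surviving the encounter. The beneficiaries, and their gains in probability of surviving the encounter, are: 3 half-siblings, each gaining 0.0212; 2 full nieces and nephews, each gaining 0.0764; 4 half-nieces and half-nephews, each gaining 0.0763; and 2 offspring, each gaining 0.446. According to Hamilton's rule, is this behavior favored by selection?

Hamilton's rule: the trait is favored when the sum of r·B over every recipient exceeds the actor's cost C.
r to a half-sibling = 0.25 (half-sibs share one parent — one path of length 2: r = (1/2)^2 = 1/4).
r to a full niece or nephew = 0.25 (full aunt/uncle↔niece/nephew: two paths of length 3 through the shared grandparent pair: r = 2·(1/2)^3 = 1/4).
r to a half-niece or half-nephew = 1/8 (half-aunt/uncle↔niece/nephew: one path of length 3: r = (1/2)^3 = 1/8).
r to an offspring = 1/2 (one parent–offspring link: r = (1/2)^1 = 1/2).
Summing one r·B term per recipient: 3·0.25·0.0212 + 2·0.25·0.0764 + 4·0.125·0.0763 + 2·0.5·0.446 = 0.53825.
0.53825 > 0.16: the indirect benefit exceeds the cost.

Yes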